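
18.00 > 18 False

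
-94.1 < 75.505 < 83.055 True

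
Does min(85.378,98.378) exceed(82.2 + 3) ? Yes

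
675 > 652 True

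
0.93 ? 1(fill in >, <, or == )<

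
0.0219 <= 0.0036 False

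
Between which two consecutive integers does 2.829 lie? 2 and 3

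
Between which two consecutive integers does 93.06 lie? 93 and 94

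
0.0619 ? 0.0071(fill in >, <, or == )>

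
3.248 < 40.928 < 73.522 True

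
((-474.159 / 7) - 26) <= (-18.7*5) True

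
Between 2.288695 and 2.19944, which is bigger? 2.288695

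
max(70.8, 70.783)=70.8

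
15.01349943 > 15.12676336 False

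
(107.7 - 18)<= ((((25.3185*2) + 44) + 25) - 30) False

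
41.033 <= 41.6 True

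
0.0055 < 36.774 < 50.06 True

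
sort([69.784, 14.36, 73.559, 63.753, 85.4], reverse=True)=[85.4, 73.559, 69.784, 63.753, 14.36]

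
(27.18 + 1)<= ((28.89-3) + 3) True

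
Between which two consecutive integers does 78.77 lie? 78 and 79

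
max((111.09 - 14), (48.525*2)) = 97.09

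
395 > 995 False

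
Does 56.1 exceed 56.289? No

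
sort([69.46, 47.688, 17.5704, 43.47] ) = [17.5704, 43.47, 47.688, 69.46]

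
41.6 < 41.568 False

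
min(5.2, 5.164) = 5.164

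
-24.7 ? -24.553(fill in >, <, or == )<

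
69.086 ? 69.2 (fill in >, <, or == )<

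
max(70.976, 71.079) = 71.079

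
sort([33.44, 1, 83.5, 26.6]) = [1, 26.6, 33.44, 83.5]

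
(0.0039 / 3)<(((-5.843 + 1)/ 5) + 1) True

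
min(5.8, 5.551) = 5.551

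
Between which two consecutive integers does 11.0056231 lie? 11 and 12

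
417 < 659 True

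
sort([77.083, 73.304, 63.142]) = [63.142, 73.304, 77.083]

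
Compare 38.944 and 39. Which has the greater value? 39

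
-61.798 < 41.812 True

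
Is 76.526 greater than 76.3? Yes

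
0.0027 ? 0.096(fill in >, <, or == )<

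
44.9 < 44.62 False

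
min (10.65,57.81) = 10.65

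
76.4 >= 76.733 False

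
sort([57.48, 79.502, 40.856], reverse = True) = [79.502, 57.48, 40.856]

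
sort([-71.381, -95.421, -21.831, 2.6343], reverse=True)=[2.6343, -21.831, -71.381, -95.421]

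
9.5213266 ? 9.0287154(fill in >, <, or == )>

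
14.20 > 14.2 False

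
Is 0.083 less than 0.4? Yes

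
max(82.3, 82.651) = 82.651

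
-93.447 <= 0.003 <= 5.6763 True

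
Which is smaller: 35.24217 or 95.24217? 35.24217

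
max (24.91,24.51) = 24.91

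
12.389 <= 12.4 True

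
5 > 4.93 True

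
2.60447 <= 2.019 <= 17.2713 False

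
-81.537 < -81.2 True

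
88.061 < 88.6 True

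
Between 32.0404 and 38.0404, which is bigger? 38.0404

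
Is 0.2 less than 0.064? No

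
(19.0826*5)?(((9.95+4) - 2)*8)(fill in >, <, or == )<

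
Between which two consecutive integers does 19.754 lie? 19 and 20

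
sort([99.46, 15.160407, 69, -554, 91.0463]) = [-554, 15.160407, 69, 91.0463, 99.46]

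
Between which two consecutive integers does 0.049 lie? 0 and 1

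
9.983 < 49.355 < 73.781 True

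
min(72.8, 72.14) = 72.14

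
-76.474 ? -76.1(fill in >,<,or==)<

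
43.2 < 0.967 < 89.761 False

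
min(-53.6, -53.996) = -53.996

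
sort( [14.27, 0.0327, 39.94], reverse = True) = [39.94, 14.27, 0.0327]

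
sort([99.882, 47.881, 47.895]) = [47.881, 47.895, 99.882]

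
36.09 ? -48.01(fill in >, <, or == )>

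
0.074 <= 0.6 True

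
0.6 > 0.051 True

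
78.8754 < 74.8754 False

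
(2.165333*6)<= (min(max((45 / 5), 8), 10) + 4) True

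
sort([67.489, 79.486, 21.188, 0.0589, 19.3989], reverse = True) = [79.486, 67.489, 21.188, 19.3989, 0.0589]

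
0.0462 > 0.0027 True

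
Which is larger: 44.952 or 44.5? 44.952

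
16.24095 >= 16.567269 False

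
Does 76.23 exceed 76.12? Yes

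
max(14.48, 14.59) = 14.59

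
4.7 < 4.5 False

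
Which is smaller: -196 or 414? -196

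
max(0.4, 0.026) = 0.4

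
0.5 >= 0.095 True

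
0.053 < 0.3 True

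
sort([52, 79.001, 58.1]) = [52, 58.1, 79.001]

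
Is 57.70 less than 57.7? No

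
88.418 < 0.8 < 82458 False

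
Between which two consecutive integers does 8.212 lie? 8 and 9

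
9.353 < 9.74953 True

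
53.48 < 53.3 False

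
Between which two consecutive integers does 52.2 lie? 52 and 53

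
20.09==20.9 False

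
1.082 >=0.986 True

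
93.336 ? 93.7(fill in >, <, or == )<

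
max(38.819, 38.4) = 38.819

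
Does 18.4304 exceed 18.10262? Yes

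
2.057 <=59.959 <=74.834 True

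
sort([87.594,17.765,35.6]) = [17.765,35.6,87.594]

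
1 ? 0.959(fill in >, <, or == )>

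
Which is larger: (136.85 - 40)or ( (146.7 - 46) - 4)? (136.85 - 40)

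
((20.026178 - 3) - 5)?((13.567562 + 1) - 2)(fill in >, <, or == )<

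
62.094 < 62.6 True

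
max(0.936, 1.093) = 1.093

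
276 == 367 False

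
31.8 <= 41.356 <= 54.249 True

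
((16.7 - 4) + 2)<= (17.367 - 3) False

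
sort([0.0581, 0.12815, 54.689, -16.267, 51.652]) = [-16.267, 0.0581, 0.12815, 51.652, 54.689]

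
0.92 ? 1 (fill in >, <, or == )<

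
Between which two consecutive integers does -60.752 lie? -61 and -60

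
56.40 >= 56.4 True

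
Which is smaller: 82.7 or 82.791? 82.7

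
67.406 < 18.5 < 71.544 False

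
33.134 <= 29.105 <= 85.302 False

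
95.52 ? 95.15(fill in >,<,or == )>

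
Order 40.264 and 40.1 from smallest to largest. 40.1, 40.264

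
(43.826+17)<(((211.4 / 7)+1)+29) False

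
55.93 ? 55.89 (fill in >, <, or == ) >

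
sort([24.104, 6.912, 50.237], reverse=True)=[50.237, 24.104, 6.912]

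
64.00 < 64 False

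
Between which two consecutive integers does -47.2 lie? -48 and -47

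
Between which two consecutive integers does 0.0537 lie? 0 and 1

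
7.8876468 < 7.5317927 False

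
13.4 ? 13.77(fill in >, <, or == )<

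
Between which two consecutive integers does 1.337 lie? 1 and 2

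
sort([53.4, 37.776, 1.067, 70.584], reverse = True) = [70.584, 53.4, 37.776, 1.067]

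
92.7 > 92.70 False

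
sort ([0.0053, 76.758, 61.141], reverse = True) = [76.758, 61.141, 0.0053]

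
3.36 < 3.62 True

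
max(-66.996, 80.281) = 80.281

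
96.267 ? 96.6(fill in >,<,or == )<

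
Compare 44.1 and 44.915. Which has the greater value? 44.915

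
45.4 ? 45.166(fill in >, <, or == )>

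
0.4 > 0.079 True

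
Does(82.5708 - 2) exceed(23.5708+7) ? Yes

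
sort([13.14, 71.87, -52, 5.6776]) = [-52, 5.6776, 13.14, 71.87]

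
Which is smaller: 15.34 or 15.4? 15.34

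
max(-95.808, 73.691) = 73.691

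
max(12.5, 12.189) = 12.5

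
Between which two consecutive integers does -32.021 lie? -33 and -32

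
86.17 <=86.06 False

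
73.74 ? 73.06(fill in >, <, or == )>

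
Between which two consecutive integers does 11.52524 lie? 11 and 12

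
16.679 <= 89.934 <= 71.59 False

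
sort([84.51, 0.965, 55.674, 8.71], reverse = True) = [84.51, 55.674, 8.71, 0.965]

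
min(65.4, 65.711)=65.4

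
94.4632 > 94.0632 True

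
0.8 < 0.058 False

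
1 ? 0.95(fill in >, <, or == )>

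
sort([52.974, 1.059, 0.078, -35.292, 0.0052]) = [-35.292, 0.0052, 0.078, 1.059, 52.974]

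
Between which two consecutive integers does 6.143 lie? 6 and 7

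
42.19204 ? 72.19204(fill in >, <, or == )<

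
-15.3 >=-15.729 True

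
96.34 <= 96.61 True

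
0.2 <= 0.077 False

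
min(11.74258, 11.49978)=11.49978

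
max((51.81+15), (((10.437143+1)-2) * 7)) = 66.81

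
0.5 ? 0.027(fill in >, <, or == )>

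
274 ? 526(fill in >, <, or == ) <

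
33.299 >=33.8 False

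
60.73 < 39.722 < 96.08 False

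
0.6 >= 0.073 True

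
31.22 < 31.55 True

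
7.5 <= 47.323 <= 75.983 True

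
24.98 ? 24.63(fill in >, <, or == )>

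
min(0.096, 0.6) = 0.096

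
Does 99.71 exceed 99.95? No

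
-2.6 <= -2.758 False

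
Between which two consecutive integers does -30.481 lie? -31 and -30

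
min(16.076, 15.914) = 15.914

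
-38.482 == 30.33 False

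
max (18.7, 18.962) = 18.962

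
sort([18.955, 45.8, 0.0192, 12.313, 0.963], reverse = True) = [45.8, 18.955, 12.313, 0.963, 0.0192]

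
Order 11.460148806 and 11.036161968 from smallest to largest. 11.036161968, 11.460148806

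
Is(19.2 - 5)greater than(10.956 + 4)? No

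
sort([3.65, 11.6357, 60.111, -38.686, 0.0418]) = [-38.686, 0.0418, 3.65, 11.6357, 60.111]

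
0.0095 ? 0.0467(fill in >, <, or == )<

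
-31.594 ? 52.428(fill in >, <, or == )<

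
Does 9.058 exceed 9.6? No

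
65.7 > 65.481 True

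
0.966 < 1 True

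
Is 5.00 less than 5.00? No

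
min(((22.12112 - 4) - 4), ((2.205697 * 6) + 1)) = 14.12112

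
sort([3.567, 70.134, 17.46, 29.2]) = [3.567, 17.46, 29.2, 70.134]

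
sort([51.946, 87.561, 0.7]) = [0.7, 51.946, 87.561]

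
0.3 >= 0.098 True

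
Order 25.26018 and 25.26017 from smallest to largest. 25.26017, 25.26018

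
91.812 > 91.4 True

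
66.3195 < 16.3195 False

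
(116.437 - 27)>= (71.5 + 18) False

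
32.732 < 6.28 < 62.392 False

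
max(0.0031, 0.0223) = 0.0223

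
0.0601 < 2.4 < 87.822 True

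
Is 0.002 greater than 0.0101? No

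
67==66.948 False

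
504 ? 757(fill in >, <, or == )<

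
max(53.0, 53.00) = 53.00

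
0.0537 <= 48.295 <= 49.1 True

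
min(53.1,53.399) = 53.1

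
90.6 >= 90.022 True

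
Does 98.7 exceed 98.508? Yes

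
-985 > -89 False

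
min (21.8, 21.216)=21.216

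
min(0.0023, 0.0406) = 0.0023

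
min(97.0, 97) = 97.0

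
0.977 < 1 True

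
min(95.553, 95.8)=95.553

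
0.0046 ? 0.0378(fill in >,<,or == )<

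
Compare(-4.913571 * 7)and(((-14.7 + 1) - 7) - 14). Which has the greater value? (-4.913571 * 7)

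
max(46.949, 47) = 47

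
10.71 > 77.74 False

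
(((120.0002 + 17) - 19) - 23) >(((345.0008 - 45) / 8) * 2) True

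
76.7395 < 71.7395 False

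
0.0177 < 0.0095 False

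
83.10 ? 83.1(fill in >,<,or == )==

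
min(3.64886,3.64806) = 3.64806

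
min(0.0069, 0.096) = 0.0069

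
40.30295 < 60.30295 True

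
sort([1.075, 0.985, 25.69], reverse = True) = [25.69, 1.075, 0.985]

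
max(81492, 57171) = 81492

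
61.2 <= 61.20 True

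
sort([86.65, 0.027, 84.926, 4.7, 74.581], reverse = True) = [86.65, 84.926, 74.581, 4.7, 0.027]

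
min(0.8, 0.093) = 0.093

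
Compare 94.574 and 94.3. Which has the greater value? 94.574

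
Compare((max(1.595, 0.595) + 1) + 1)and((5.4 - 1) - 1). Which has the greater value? ((max(1.595, 0.595) + 1) + 1)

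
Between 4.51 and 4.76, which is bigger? 4.76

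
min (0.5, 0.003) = 0.003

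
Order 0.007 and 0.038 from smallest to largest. 0.007, 0.038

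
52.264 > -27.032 True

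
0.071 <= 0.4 True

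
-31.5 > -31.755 True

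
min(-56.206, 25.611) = -56.206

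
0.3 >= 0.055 True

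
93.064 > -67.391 True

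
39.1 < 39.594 True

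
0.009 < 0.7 True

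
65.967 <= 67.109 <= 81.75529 True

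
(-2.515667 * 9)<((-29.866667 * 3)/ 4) True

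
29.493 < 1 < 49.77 False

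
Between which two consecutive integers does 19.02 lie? 19 and 20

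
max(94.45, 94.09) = 94.45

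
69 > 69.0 False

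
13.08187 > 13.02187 True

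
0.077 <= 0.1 True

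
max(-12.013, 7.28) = 7.28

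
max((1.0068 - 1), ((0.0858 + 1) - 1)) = 0.0858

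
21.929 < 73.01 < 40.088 False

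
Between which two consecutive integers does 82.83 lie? 82 and 83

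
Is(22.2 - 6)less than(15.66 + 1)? Yes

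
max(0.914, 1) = 1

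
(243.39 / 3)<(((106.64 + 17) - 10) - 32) True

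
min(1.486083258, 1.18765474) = 1.18765474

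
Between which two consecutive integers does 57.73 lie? 57 and 58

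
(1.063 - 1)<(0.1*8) True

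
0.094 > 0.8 False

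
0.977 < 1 True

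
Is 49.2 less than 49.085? No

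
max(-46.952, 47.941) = 47.941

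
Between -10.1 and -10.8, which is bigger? -10.1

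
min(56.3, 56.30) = 56.3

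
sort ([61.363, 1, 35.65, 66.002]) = [1, 35.65, 61.363, 66.002]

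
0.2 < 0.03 False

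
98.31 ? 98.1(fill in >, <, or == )>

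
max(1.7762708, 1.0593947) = 1.7762708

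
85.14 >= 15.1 True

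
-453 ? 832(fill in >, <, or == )<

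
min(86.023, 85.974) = 85.974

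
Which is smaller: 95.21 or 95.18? 95.18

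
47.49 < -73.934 False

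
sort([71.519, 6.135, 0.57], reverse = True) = [71.519, 6.135, 0.57]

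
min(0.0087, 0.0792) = 0.0087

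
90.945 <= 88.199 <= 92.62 False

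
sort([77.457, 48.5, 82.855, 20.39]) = [20.39, 48.5, 77.457, 82.855]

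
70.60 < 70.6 False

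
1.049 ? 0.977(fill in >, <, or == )>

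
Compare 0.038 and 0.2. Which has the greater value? 0.2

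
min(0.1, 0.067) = 0.067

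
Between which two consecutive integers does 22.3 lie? 22 and 23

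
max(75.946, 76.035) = 76.035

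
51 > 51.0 False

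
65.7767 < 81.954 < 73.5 False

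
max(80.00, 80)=80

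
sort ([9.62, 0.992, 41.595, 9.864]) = [0.992, 9.62, 9.864, 41.595]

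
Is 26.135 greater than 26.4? No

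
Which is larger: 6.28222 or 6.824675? 6.824675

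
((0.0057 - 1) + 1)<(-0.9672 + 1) True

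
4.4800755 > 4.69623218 False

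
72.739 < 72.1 False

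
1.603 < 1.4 False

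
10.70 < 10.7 False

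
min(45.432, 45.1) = 45.1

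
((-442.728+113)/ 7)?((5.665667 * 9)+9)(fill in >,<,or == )<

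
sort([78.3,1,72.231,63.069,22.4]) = [1,22.4,63.069,72.231,78.3]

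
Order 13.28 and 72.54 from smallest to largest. 13.28, 72.54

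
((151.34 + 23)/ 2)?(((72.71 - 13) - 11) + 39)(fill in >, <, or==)<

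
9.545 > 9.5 True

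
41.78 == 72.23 False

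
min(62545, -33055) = -33055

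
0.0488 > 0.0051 True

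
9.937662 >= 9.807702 True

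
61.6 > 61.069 True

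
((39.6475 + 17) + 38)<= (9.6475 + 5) False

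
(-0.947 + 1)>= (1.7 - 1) False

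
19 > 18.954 True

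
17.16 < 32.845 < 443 True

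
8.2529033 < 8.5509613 True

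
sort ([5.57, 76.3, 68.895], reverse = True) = [76.3, 68.895, 5.57]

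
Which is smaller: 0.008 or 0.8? 0.008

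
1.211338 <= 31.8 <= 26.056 False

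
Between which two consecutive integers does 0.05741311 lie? 0 and 1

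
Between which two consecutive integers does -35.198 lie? -36 and -35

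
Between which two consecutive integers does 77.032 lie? 77 and 78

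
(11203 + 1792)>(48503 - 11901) False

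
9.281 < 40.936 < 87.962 True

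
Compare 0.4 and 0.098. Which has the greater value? 0.4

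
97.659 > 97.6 True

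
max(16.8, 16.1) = 16.8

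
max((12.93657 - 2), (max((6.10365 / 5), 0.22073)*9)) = 10.98657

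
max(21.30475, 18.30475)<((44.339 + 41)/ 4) True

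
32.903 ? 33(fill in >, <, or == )<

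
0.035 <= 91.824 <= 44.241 False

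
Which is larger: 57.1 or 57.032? 57.1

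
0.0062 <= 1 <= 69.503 True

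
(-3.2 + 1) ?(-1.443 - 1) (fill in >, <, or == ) >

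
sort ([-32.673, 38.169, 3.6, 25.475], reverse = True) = [38.169, 25.475, 3.6, -32.673]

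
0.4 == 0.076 False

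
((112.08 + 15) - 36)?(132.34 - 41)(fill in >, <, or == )<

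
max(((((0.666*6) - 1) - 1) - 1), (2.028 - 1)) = 1.028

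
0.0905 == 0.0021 False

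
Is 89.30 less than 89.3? No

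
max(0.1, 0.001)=0.1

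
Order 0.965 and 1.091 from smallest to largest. 0.965, 1.091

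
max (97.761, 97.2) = 97.761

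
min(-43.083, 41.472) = -43.083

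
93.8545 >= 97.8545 False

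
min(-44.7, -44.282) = -44.7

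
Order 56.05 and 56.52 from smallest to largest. 56.05, 56.52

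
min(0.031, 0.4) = 0.031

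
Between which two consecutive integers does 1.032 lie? 1 and 2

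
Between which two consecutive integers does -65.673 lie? -66 and -65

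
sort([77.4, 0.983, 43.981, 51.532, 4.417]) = [0.983, 4.417, 43.981, 51.532, 77.4]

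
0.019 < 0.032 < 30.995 True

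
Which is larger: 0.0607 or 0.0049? 0.0607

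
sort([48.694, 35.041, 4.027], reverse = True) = [48.694, 35.041, 4.027]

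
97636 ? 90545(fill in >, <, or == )>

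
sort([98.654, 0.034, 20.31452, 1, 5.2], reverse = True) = [98.654, 20.31452, 5.2, 1, 0.034]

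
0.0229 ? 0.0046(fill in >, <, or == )>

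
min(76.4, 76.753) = 76.4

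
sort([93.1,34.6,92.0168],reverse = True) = [93.1,92.0168,34.6]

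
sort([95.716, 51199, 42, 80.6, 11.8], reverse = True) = [51199, 95.716, 80.6, 42, 11.8]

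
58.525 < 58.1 False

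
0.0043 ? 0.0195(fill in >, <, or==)<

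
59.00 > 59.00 False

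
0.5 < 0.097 False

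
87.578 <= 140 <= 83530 True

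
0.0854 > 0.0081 True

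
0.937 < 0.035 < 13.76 False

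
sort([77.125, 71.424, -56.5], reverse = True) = [77.125, 71.424, -56.5]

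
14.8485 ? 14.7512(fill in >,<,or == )>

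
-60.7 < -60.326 True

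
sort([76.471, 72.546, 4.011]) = [4.011, 72.546, 76.471]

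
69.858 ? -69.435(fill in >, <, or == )>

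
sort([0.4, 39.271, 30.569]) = [0.4, 30.569, 39.271]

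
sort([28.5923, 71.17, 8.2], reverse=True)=[71.17, 28.5923, 8.2]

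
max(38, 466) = 466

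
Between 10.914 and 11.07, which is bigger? 11.07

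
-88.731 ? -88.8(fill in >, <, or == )>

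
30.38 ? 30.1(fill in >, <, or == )>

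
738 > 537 True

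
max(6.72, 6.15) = 6.72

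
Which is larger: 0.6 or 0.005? 0.6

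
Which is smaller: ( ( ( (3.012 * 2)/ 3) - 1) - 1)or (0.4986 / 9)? ( ( ( (3.012 * 2)/ 3) - 1) - 1)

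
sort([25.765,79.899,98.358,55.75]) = [25.765,55.75,79.899,98.358]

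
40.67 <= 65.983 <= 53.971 False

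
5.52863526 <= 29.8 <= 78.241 True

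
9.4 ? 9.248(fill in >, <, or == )>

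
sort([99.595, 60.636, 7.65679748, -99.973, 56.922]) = [-99.973, 7.65679748, 56.922, 60.636, 99.595]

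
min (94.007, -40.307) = -40.307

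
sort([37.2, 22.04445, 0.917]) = [0.917, 22.04445, 37.2]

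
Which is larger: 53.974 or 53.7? 53.974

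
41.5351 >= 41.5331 True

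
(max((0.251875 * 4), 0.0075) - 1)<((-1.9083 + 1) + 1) True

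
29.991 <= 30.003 True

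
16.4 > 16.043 True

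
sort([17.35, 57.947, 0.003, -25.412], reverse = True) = [57.947, 17.35, 0.003, -25.412]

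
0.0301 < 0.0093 False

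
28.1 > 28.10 False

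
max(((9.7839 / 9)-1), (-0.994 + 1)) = 0.0871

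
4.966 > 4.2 True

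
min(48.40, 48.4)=48.40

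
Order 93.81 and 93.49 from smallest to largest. 93.49,93.81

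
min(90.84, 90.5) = 90.5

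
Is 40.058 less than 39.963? No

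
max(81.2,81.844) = 81.844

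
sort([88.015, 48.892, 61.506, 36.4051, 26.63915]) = [26.63915, 36.4051, 48.892, 61.506, 88.015]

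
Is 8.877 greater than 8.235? Yes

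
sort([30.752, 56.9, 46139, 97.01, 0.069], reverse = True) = [46139, 97.01, 56.9, 30.752, 0.069]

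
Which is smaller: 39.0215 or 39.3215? 39.0215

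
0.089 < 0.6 True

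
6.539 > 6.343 True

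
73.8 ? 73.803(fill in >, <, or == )<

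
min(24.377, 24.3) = 24.3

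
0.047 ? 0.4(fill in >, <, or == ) <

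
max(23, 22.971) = 23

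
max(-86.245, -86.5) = -86.245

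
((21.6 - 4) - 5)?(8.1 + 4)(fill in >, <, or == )>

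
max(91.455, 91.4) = 91.455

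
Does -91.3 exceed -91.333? Yes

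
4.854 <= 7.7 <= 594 True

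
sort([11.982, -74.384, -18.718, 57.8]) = [-74.384, -18.718, 11.982, 57.8]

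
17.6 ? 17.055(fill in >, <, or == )>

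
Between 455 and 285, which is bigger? 455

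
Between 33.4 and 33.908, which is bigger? 33.908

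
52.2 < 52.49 True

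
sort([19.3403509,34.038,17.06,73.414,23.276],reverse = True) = [73.414,34.038,23.276,19.3403509,17.06]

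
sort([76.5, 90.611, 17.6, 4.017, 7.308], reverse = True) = [90.611, 76.5, 17.6, 7.308, 4.017]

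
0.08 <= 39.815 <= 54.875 True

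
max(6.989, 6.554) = 6.989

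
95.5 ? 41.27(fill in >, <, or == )>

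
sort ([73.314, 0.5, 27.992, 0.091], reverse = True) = [73.314, 27.992, 0.5, 0.091]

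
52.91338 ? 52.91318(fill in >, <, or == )>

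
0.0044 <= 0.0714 True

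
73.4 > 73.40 False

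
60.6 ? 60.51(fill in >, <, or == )>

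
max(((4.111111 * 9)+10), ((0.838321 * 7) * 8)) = 46.999999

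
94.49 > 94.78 False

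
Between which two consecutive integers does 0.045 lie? 0 and 1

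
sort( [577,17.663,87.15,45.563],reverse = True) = [577,87.15,45.563,17.663]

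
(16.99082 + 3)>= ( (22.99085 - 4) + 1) False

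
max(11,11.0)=11.0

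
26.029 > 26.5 False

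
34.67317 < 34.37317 False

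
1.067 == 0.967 False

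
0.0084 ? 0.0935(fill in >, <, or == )<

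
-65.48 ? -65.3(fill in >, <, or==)<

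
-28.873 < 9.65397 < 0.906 False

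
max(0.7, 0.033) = 0.7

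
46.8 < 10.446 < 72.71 False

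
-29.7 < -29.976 False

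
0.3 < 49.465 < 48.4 False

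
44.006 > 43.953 True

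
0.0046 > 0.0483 False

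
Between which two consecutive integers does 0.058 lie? 0 and 1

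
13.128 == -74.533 False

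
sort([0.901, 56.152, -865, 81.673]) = [-865, 0.901, 56.152, 81.673]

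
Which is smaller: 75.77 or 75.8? 75.77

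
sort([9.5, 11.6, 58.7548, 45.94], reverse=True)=[58.7548, 45.94, 11.6, 9.5]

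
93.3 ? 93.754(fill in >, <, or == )<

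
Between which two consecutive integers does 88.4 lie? 88 and 89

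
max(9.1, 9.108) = 9.108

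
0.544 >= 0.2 True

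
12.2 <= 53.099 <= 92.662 True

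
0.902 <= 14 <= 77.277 True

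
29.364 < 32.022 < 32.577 True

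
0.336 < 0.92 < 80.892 True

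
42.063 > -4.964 True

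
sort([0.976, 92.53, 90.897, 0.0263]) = [0.0263, 0.976, 90.897, 92.53]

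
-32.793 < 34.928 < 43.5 True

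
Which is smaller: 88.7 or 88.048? 88.048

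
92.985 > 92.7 True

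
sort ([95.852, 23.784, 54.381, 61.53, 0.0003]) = [0.0003, 23.784, 54.381, 61.53, 95.852]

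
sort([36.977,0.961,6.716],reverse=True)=[36.977,6.716,0.961]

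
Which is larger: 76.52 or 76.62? 76.62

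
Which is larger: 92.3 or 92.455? 92.455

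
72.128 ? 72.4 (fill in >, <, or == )<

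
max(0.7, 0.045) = 0.7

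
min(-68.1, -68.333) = -68.333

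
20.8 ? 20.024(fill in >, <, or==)>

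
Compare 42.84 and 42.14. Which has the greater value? 42.84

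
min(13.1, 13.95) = 13.1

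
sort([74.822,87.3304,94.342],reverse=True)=[94.342,87.3304,74.822]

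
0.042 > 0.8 False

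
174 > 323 False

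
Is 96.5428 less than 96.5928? Yes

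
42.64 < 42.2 False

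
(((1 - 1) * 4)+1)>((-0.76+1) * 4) True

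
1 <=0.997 False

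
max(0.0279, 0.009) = 0.0279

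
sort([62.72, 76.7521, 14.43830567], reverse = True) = [76.7521, 62.72, 14.43830567]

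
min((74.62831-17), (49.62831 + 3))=52.62831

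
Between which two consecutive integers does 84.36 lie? 84 and 85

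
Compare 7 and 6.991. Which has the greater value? 7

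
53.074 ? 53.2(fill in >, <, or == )<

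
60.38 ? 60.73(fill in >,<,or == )<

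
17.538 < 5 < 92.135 False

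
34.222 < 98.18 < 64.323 False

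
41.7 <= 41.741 True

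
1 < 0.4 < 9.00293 False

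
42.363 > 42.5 False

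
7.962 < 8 True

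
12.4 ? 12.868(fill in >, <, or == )<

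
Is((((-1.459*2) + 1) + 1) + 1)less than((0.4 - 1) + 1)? Yes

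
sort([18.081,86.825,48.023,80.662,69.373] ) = [18.081,48.023,69.373,80.662,86.825]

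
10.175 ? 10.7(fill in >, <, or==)<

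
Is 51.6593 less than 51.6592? No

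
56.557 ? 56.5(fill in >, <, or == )>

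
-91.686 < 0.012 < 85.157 True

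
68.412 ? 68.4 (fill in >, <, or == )>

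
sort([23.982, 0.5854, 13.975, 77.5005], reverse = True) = [77.5005, 23.982, 13.975, 0.5854]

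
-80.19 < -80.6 False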